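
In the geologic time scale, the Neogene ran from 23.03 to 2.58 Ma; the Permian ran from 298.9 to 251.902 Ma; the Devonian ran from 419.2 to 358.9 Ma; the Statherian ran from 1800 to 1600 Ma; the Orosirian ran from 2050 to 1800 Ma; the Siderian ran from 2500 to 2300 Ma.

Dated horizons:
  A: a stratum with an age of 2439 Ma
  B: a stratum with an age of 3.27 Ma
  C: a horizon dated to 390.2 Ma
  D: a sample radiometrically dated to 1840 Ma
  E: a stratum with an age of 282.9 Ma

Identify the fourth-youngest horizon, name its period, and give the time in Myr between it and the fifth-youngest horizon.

D, in the Orosirian; 599 million years to A

Smaller Ma means younger, so youngest first: B 3.27 < E 282.9 < C 390.2 < D 1840 < A 2439.
Counting 4 along gives D (1840 Ma); the excerpt puts that inside the Orosirian, 2050–1800 Ma.
Next in line is A (2439 Ma), and 2439 − 1840 = 599 Myr.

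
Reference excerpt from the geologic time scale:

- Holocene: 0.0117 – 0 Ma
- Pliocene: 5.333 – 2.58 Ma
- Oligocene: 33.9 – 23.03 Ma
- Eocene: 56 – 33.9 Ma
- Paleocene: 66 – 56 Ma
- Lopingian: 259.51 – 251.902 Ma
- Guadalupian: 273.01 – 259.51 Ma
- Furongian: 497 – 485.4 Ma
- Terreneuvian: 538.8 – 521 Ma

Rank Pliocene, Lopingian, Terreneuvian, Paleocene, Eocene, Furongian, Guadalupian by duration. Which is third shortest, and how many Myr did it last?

Paleocene, 10 million years

Durations: Pliocene 2.753; Lopingian 7.608; Terreneuvian 17.8; Paleocene 10; Eocene 22.1; Furongian 11.6; Guadalupian 13.5 Myr.
Sorted shortest-first: Pliocene (2.753), Lopingian (7.608), Paleocene (10), Furongian (11.6), Guadalupian (13.5), Terreneuvian (17.8), Eocene (22.1).
The third shortest is Paleocene at 10 Myr.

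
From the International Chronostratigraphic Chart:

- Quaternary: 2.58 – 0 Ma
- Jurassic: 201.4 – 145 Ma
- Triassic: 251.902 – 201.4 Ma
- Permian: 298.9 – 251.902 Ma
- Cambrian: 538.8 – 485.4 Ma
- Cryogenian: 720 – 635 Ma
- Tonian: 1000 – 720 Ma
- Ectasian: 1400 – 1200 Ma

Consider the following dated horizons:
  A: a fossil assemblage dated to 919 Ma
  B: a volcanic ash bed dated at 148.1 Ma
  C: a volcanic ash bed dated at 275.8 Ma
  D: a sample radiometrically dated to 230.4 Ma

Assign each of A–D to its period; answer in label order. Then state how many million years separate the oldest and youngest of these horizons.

A — Tonian; B — Jurassic; C — Permian; D — Triassic; span 770.9 million years

Match each age against the start–end ranges in the excerpt: A = 919 Ma → Tonian (1000–720); B = 148.1 Ma → Jurassic (201.4–145); C = 275.8 Ma → Permian (298.9–251.902); D = 230.4 Ma → Triassic (251.902–201.4).
The largest age is 919 Ma and the smallest is 148.1 Ma; their difference is 770.9 Myr.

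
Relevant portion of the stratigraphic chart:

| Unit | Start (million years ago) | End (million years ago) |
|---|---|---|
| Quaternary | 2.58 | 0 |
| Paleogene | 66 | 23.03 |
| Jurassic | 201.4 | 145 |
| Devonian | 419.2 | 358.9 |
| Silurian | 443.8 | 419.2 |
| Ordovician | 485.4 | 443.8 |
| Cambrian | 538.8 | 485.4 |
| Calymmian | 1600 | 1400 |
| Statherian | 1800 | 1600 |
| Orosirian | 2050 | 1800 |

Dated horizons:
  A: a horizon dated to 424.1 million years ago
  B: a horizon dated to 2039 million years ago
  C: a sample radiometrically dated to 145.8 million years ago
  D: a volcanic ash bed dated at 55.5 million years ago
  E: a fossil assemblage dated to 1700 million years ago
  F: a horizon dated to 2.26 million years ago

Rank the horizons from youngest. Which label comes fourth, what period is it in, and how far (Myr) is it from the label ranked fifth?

Sorted youngest-first by Ma: F (2.26), D (55.5), C (145.8), A (424.1), E (1700), B (2039).
The fourth youngest is A at 424.1 Ma, which lies in 443.8–419.2 Ma: the Silurian.
The fifth youngest is E at 1700 Ma; separation = |424.1 − 1700| = 1275.9 Myr.

A, in the Silurian; 1275.9 million years to E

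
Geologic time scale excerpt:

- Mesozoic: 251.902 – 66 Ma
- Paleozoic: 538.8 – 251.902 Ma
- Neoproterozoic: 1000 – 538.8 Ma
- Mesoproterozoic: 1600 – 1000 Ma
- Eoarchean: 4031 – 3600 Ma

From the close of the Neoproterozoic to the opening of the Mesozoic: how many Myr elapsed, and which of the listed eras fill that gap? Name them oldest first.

End of Neoproterozoic = 538.8 Ma; start of Mesozoic = 251.902 Ma.
Gap = 538.8 − 251.902 = 286.898 Myr.
Eras wholly inside 538.8–251.902 Ma: Paleozoic (538.8–251.902).

286.898 million years; Paleozoic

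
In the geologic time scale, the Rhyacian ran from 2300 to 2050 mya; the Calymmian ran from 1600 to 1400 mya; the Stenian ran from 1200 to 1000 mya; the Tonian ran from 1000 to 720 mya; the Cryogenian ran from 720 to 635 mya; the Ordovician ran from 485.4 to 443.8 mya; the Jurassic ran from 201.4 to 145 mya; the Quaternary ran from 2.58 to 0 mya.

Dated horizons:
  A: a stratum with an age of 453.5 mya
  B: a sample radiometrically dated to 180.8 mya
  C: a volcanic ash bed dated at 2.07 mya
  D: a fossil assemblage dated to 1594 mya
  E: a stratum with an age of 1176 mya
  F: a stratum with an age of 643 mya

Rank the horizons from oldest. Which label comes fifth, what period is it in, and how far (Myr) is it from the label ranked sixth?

Sorted oldest-first by Ma: D (1594), E (1176), F (643), A (453.5), B (180.8), C (2.07).
The fifth oldest is B at 180.8 Ma, which lies in 201.4–145 Ma: the Jurassic.
The sixth oldest is C at 2.07 Ma; separation = |180.8 − 2.07| = 178.73 Myr.

B, in the Jurassic; 178.73 million years to C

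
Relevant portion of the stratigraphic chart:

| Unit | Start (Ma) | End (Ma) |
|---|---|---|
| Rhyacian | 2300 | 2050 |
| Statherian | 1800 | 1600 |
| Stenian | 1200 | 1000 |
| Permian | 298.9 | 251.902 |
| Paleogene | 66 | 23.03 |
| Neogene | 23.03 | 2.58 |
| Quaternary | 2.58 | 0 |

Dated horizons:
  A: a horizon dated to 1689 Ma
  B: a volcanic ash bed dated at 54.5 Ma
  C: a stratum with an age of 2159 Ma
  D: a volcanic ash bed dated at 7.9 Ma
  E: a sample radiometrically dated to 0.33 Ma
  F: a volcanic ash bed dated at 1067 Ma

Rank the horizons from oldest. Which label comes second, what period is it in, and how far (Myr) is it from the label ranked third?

Larger Ma means older, so oldest first: C 2159 > A 1689 > F 1067 > B 54.5 > D 7.9 > E 0.33.
Counting 2 along gives A (1689 Ma); the excerpt puts that inside the Statherian, 1800–1600 Ma.
Next in line is F (1067 Ma), and 1689 − 1067 = 622 Myr.

A, in the Statherian; 622 million years to F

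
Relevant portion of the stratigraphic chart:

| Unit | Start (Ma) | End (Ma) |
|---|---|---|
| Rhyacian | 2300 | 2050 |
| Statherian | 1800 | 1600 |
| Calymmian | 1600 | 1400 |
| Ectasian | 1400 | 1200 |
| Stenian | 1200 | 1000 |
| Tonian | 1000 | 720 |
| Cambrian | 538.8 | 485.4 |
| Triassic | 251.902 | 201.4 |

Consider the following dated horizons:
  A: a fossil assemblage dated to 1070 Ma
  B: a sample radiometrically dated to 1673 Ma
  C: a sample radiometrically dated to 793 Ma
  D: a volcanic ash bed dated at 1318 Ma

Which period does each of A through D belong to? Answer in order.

Match each age against the start–end ranges in the excerpt: A = 1070 Ma → Stenian (1200–1000); B = 1673 Ma → Statherian (1800–1600); C = 793 Ma → Tonian (1000–720); D = 1318 Ma → Ectasian (1400–1200).

A — Stenian; B — Statherian; C — Tonian; D — Ectasian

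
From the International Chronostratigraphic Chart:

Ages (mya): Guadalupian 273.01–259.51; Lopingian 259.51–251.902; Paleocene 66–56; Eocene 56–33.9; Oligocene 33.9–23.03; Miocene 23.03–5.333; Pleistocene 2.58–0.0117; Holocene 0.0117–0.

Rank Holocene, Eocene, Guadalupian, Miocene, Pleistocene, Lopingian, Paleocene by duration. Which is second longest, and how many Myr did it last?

Miocene, 17.697 million years

Start − end for each: Holocene 0.0117 − 0 = 0.0117; Eocene 56 − 33.9 = 22.1; Guadalupian 273.01 − 259.51 = 13.5; Miocene 23.03 − 5.333 = 17.697; Pleistocene 2.58 − 0.0117 = 2.5683; Lopingian 259.51 − 251.902 = 7.608; Paleocene 66 − 56 = 10.
Ranking these from longest: Eocene > Miocene > Guadalupian > Paleocene > Lopingian > Pleistocene > Holocene.
Position 2 in that ranking is Miocene, which lasted 17.697 Myr.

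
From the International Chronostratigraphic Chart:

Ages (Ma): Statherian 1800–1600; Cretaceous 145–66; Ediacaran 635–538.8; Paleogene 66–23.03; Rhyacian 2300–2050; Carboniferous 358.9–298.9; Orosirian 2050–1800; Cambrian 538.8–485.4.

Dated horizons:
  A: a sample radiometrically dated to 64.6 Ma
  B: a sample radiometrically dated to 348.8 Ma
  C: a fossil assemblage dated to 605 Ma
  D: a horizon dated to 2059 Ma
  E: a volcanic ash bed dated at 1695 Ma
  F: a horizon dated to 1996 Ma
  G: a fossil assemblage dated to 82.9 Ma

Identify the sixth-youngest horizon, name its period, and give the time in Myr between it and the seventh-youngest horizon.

F, in the Orosirian; 63 million years to D

Sorted youngest-first by Ma: A (64.6), G (82.9), B (348.8), C (605), E (1695), F (1996), D (2059).
The sixth youngest is F at 1996 Ma, which lies in 2050–1800 Ma: the Orosirian.
The seventh youngest is D at 2059 Ma; separation = |1996 − 2059| = 63 Myr.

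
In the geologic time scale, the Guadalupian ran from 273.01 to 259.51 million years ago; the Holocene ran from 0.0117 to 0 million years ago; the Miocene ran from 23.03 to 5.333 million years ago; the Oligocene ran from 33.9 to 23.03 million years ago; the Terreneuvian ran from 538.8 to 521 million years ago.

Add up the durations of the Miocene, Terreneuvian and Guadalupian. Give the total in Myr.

48.997 million years

Duration is start − end for each: (23.03 − 5.333) + (538.8 − 521) + (273.01 − 259.51).
That is 17.697 + 17.8 + 13.5, which totals 48.997 million years.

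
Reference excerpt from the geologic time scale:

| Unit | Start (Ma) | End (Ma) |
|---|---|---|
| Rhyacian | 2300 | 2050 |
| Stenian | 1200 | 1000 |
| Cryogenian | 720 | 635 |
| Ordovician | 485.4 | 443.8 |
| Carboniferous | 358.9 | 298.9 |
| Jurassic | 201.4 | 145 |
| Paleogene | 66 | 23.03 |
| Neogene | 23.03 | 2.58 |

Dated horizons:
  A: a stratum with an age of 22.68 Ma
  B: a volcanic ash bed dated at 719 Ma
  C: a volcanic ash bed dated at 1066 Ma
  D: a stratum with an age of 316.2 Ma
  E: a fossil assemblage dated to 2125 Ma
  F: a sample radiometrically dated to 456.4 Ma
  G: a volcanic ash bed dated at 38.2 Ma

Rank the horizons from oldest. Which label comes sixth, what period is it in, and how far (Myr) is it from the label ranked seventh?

G, in the Paleogene; 15.52 million years to A

Larger Ma means older, so oldest first: E 2125 > C 1066 > B 719 > F 456.4 > D 316.2 > G 38.2 > A 22.68.
Counting 6 along gives G (38.2 Ma); the excerpt puts that inside the Paleogene, 66–23.03 Ma.
Next in line is A (22.68 Ma), and 38.2 − 22.68 = 15.52 Myr.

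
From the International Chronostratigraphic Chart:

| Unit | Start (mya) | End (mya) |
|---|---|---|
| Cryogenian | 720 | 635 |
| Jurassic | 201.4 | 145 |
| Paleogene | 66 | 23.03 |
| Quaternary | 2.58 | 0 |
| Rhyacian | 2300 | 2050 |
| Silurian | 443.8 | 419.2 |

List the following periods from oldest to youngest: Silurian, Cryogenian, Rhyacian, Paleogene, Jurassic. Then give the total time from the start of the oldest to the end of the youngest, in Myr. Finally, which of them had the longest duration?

Rhyacian → Cryogenian → Silurian → Jurassic → Paleogene; total span 2276.97 Myr; longest is Rhyacian

From the excerpt: Silurian 443.8–419.2; Cryogenian 720–635; Rhyacian 2300–2050; Paleogene 66–23.03; Jurassic 201.4–145 (Ma).
Larger Ma is earlier, so the oldest is Rhyacian and the youngest is Paleogene; oldest to youngest: Rhyacian, Cryogenian, Silurian, Jurassic, Paleogene.
Oldest start 2300 minus youngest end 23.03 gives 2276.97 Myr overall.
Individual lengths (start − end): Cryogenian 85; Jurassic 56.4; Silurian 24.6; Paleogene 42.97; Rhyacian 250. The largest is Rhyacian at 250 Myr.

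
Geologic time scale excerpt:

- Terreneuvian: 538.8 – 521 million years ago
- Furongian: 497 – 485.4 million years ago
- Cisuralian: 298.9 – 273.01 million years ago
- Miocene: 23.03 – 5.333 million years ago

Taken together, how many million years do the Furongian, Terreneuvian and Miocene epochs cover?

47.097 million years

Each duration: Furongian = 11.6; Terreneuvian = 17.8; Miocene = 17.697.
Sum: 11.6 + 17.8 + 17.697 = 47.097 Myr.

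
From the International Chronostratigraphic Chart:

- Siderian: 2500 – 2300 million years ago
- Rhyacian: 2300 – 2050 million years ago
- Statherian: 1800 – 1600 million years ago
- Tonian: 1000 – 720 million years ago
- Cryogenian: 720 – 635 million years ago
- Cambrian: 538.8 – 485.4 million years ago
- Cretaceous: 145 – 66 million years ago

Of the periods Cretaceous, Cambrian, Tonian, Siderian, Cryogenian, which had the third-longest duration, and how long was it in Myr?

Start − end for each: Cretaceous 145 − 66 = 79; Cambrian 538.8 − 485.4 = 53.4; Tonian 1000 − 720 = 280; Siderian 2500 − 2300 = 200; Cryogenian 720 − 635 = 85.
Ranking these from longest: Tonian > Siderian > Cryogenian > Cretaceous > Cambrian.
Position 3 in that ranking is Cryogenian, which lasted 85 Myr.

Cryogenian, 85 million years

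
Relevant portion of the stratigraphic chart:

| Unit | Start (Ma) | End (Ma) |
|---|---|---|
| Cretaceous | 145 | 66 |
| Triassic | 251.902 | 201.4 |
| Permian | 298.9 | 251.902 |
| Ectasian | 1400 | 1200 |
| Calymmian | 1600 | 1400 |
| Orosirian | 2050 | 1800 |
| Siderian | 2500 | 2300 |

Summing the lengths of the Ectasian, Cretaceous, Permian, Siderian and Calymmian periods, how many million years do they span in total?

725.998 million years

Duration is start − end for each: (1400 − 1200) + (145 − 66) + (298.9 − 251.902) + (2500 − 2300) + (1600 − 1400).
That is 200 + 79 + 46.998 + 200 + 200, which totals 725.998 million years.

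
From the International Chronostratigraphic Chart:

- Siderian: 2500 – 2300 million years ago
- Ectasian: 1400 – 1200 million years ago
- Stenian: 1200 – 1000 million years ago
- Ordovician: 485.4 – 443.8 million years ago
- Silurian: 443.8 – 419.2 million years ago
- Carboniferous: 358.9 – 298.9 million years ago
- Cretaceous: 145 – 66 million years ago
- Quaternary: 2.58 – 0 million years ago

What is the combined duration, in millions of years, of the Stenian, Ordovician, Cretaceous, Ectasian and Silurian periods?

545.2 million years

Each duration: Stenian = 200; Ordovician = 41.6; Cretaceous = 79; Ectasian = 200; Silurian = 24.6.
Sum: 200 + 41.6 + 79 + 200 + 24.6 = 545.2 Myr.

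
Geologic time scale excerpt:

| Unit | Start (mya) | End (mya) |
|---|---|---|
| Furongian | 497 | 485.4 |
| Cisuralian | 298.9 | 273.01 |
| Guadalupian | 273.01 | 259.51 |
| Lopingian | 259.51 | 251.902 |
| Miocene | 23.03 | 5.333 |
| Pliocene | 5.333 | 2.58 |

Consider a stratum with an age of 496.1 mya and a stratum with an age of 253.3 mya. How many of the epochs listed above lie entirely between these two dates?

2

496.1 Ma sits inside the Furongian (497–485.4) and 253.3 Ma inside the Lopingian (259.51–251.902); neither of those is wholly between the two dates.
The listed epochs lying completely between them are Cisuralian, Guadalupian — 2 in all.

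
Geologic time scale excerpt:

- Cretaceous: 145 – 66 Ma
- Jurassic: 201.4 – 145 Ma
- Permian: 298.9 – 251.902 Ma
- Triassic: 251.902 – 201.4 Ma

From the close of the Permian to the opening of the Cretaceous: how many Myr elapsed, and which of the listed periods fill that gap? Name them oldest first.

The Permian closes at 251.902 Ma and the Cretaceous opens at 145 Ma, so the interval is 251.902 − 145 = 106.902 Myr.
A period fits inside if it starts at or after 251.902 Ma and ends at or before 145 Ma; oldest first that gives Triassic, Jurassic.

106.902 million years; Triassic, Jurassic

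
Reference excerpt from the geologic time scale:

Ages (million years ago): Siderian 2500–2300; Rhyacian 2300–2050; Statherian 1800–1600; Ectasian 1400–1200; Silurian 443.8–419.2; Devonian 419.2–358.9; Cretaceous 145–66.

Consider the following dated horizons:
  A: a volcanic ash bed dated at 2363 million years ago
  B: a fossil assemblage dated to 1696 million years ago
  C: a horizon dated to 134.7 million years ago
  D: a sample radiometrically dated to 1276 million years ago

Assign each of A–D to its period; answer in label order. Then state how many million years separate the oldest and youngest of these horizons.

A — Siderian; B — Statherian; C — Cretaceous; D — Ectasian; span 2228.3 million years

Match each age against the start–end ranges in the excerpt: A = 2363 Ma → Siderian (2500–2300); B = 1696 Ma → Statherian (1800–1600); C = 134.7 Ma → Cretaceous (145–66); D = 1276 Ma → Ectasian (1400–1200).
The largest age is 2363 Ma and the smallest is 134.7 Ma; their difference is 2228.3 Myr.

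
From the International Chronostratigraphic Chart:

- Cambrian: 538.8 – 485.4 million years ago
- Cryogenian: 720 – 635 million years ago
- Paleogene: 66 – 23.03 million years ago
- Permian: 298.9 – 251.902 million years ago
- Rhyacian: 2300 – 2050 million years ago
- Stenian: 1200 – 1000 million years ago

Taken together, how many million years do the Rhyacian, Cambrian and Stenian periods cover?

Each duration: Rhyacian = 250; Cambrian = 53.4; Stenian = 200.
Sum: 250 + 53.4 + 200 = 503.4 Myr.

503.4 million years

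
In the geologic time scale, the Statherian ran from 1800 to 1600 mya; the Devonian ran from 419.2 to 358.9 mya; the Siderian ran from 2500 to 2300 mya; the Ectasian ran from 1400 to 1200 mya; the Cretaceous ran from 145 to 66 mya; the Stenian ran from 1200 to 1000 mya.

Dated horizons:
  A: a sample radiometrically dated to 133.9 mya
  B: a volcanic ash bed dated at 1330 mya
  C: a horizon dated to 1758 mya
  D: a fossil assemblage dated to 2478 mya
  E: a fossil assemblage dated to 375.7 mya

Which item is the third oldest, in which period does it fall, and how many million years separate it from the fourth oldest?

Sorted oldest-first by Ma: D (2478), C (1758), B (1330), E (375.7), A (133.9).
The third oldest is B at 1330 Ma, which lies in 1400–1200 Ma: the Ectasian.
The fourth oldest is E at 375.7 Ma; separation = |1330 − 375.7| = 954.3 Myr.

B, in the Ectasian; 954.3 million years to E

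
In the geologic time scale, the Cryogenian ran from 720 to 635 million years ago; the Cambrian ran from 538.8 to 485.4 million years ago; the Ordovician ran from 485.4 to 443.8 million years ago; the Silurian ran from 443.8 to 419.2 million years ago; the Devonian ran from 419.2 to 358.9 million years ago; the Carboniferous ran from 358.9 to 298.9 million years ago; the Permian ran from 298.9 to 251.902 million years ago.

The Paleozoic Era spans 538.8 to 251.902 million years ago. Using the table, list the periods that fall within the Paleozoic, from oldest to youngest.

Periods with both bounds inside 538.8–251.902 Ma: Cambrian (538.8–485.4), Ordovician (485.4–443.8), Silurian (443.8–419.2), Devonian (419.2–358.9), Carboniferous (358.9–298.9), Permian (298.9–251.902).

Cambrian, Ordovician, Silurian, Devonian, Carboniferous, Permian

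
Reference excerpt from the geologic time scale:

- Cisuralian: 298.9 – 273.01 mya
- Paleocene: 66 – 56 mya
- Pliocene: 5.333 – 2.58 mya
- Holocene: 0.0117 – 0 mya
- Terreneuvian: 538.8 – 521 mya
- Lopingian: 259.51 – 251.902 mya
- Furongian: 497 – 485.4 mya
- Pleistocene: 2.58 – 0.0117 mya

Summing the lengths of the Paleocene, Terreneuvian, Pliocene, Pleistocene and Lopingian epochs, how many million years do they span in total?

40.7293 million years

Each duration: Paleocene = 10; Terreneuvian = 17.8; Pliocene = 2.753; Pleistocene = 2.5683; Lopingian = 7.608.
Sum: 10 + 17.8 + 2.753 + 2.5683 + 7.608 = 40.7293 Myr.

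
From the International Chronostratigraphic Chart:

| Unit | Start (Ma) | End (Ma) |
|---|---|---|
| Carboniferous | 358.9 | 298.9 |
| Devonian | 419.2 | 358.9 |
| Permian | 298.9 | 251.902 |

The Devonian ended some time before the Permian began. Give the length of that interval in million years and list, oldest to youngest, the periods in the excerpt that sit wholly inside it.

60 million years; Carboniferous

The Devonian closes at 358.9 Ma and the Permian opens at 298.9 Ma, so the interval is 358.9 − 298.9 = 60 Myr.
A period fits inside if it starts at or after 358.9 Ma and ends at or before 298.9 Ma; oldest first that gives Carboniferous.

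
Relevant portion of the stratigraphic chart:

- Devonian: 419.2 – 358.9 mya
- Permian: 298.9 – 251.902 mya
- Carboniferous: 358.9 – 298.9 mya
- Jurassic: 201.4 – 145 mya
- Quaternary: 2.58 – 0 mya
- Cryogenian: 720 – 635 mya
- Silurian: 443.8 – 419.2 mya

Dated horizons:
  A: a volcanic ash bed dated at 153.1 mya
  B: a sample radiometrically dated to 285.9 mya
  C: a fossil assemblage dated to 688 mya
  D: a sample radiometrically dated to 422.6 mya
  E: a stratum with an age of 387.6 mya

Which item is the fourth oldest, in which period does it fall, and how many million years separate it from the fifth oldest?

Larger Ma means older, so oldest first: C 688 > D 422.6 > E 387.6 > B 285.9 > A 153.1.
Counting 4 along gives B (285.9 Ma); the excerpt puts that inside the Permian, 298.9–251.902 Ma.
Next in line is A (153.1 Ma), and 285.9 − 153.1 = 132.8 Myr.

B, in the Permian; 132.8 million years to A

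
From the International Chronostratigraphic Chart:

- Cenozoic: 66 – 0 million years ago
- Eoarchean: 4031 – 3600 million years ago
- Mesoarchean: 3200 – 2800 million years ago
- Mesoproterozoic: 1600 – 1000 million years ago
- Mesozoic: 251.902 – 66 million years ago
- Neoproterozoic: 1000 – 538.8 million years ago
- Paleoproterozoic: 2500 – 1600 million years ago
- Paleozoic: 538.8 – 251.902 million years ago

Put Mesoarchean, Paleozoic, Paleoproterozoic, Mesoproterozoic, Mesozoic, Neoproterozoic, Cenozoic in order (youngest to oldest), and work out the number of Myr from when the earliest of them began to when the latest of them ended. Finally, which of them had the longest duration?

Cenozoic, Mesozoic, Paleozoic, Neoproterozoic, Mesoproterozoic, Paleoproterozoic, Mesoarchean; total span 3200 Myr; longest is Paleoproterozoic

Start ages (Ma): Mesoarchean 3200, Paleoproterozoic 2500, Mesoproterozoic 1600, Neoproterozoic 1000, Paleozoic 538.8, Mesozoic 251.902, Cenozoic 66.
Ordered youngest to oldest: Cenozoic, Mesozoic, Paleozoic, Neoproterozoic, Mesoproterozoic, Paleoproterozoic, Mesoarchean.
Span = 3200 − 0 = 3200 Myr.
Durations: Mesoproterozoic 600, Paleozoic 286.898, Neoproterozoic 461.2, Mesoarchean 400, Cenozoic 66, Paleoproterozoic 900, Mesozoic 185.902 → longest is Paleoproterozoic (900 Myr).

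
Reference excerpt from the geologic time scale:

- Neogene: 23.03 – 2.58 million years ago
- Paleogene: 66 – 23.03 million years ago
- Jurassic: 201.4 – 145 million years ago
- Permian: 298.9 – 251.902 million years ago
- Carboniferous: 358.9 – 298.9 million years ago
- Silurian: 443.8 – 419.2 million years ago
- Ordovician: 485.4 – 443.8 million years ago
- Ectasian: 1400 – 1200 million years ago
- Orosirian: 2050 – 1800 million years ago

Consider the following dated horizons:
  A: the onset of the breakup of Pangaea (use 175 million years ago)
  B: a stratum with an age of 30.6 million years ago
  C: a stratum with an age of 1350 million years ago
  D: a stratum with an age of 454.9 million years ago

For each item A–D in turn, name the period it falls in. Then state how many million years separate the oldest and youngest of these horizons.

A: 175 Ma lies in 201.4–145 Ma, so Jurassic.
B: 30.6 Ma lies in 66–23.03 Ma, so Paleogene.
C: 1350 Ma lies in 1400–1200 Ma, so Ectasian.
D: 454.9 Ma lies in 485.4–443.8 Ma, so Ordovician.
Oldest = 1350 Ma, youngest = 30.6 Ma → span 1319.4 Myr.

A — Jurassic; B — Paleogene; C — Ectasian; D — Ordovician; span 1319.4 million years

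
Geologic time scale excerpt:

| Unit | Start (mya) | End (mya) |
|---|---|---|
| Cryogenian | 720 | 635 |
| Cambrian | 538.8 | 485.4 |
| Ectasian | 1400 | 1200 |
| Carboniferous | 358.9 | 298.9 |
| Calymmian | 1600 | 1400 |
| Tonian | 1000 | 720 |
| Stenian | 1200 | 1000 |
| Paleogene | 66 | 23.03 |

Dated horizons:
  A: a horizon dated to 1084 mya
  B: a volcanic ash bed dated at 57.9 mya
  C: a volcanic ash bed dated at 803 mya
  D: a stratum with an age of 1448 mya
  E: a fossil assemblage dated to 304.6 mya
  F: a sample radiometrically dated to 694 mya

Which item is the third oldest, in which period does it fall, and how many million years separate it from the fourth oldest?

C, in the Tonian; 109 million years to F

Larger Ma means older, so oldest first: D 1448 > A 1084 > C 803 > F 694 > E 304.6 > B 57.9.
Counting 3 along gives C (803 Ma); the excerpt puts that inside the Tonian, 1000–720 Ma.
Next in line is F (694 Ma), and 803 − 694 = 109 Myr.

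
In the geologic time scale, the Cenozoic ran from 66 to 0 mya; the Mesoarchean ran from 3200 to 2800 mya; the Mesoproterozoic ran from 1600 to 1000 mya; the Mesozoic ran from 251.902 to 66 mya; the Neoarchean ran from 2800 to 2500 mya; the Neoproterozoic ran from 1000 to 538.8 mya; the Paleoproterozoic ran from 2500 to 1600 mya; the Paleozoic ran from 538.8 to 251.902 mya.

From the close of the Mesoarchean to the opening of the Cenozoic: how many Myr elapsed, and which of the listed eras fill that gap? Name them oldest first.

End of Mesoarchean = 2800 Ma; start of Cenozoic = 66 Ma.
Gap = 2800 − 66 = 2734 Myr.
Eras wholly inside 2800–66 Ma: Neoarchean (2800–2500), Paleoproterozoic (2500–1600), Mesoproterozoic (1600–1000), Neoproterozoic (1000–538.8), Paleozoic (538.8–251.902), Mesozoic (251.902–66).

2734 million years; Neoarchean, Paleoproterozoic, Mesoproterozoic, Neoproterozoic, Paleozoic, Mesozoic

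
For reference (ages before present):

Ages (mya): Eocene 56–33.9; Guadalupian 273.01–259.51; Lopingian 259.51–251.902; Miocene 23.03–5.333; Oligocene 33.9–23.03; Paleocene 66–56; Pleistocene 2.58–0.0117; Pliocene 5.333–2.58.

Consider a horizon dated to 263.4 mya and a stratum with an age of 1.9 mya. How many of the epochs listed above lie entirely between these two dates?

The older date is 263.4 Ma and the younger is 1.9 Ma.
Epochs with start < 263.4 and end > 1.9 Ma: Lopingian (259.51–251.902), Paleocene (66–56), Eocene (56–33.9), Oligocene (33.9–23.03), Miocene (23.03–5.333), Pliocene (5.333–2.58).
That is 6 complete epochs.

6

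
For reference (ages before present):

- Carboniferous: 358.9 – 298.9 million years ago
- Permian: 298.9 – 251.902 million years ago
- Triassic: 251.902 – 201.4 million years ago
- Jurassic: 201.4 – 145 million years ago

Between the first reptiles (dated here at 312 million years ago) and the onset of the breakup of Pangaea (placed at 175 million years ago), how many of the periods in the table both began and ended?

312 Ma sits inside the Carboniferous (358.9–298.9) and 175 Ma inside the Jurassic (201.4–145); neither of those is wholly between the two dates.
The listed periods lying completely between them are Permian, Triassic — 2 in all.

2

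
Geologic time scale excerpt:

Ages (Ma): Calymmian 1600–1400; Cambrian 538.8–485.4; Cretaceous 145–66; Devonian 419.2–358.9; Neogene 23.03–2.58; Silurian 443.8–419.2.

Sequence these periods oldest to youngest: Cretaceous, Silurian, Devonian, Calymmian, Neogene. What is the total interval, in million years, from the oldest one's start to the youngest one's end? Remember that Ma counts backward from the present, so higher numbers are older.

From the excerpt: Cretaceous 145–66; Silurian 443.8–419.2; Devonian 419.2–358.9; Calymmian 1600–1400; Neogene 23.03–2.58 (Ma).
Larger Ma is earlier, so the oldest is Calymmian and the youngest is Neogene; oldest to youngest: Calymmian, Silurian, Devonian, Cretaceous, Neogene.
Oldest start 1600 minus youngest end 2.58 gives 1597.42 Myr overall.

Calymmian, Silurian, Devonian, Cretaceous, Neogene; total span 1597.42 Myr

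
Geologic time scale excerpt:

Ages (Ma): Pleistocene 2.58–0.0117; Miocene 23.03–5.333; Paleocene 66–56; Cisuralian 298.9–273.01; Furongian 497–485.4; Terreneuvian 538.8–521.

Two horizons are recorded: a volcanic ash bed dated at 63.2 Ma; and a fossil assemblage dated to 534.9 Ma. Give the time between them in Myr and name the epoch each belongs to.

Elapsed time: 534.9 − 63.2 = 471.7 Myr.
63.2 Ma lies within 66–56 Ma: Paleocene.
534.9 Ma lies within 538.8–521 Ma: Terreneuvian.

471.7 million years apart; the first in the Paleocene, the second in the Terreneuvian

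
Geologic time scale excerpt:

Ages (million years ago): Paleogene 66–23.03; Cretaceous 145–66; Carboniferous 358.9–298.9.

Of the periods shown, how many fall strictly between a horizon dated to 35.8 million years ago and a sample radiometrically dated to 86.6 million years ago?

The older date is 86.6 Ma and the younger is 35.8 Ma.
No period both begins after 86.6 Ma and ends before 35.8 Ma, so the count is 0.

0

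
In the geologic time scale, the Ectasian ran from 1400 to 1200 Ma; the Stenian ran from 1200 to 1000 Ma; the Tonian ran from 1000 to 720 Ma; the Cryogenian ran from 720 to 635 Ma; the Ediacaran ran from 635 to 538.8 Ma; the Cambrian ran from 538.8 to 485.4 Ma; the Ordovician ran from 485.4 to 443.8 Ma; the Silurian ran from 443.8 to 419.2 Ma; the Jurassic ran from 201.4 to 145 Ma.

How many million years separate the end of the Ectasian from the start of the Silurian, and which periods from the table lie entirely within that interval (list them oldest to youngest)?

End of Ectasian = 1200 Ma; start of Silurian = 443.8 Ma.
Gap = 1200 − 443.8 = 756.2 Myr.
Periods wholly inside 1200–443.8 Ma: Stenian (1200–1000), Tonian (1000–720), Cryogenian (720–635), Ediacaran (635–538.8), Cambrian (538.8–485.4), Ordovician (485.4–443.8).

756.2 million years; Stenian, Tonian, Cryogenian, Ediacaran, Cambrian, Ordovician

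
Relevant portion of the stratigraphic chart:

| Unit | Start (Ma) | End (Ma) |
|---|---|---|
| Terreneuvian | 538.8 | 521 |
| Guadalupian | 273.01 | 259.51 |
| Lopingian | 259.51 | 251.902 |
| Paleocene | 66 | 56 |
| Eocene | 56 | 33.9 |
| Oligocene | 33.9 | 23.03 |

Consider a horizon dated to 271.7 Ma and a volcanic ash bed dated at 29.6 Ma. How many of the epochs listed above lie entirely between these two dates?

3

The older date is 271.7 Ma and the younger is 29.6 Ma.
Epochs with start < 271.7 and end > 29.6 Ma: Lopingian (259.51–251.902), Paleocene (66–56), Eocene (56–33.9).
That is 3 complete epochs.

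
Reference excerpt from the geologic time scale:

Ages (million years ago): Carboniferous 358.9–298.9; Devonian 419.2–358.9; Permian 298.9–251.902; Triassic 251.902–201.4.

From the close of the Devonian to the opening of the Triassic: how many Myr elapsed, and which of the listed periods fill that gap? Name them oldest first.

The Devonian closes at 358.9 Ma and the Triassic opens at 251.902 Ma, so the interval is 358.9 − 251.902 = 106.998 Myr.
A period fits inside if it starts at or after 358.9 Ma and ends at or before 251.902 Ma; oldest first that gives Carboniferous, Permian.

106.998 million years; Carboniferous, Permian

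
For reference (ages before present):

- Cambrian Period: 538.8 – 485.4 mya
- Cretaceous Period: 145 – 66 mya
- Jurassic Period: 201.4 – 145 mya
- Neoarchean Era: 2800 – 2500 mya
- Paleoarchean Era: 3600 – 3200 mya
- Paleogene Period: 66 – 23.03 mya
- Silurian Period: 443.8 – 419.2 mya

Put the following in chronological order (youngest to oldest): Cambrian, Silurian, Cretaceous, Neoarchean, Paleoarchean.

Cretaceous, Silurian, Cambrian, Neoarchean, Paleoarchean

Read off each span (Ma): Cambrian 538.8–485.4; Silurian 443.8–419.2; Cretaceous 145–66; Neoarchean 2800–2500; Paleoarchean 3600–3200.
Larger Ma is older, so oldest→youngest is Paleoarchean, Neoarchean, Cambrian, Silurian, Cretaceous; reverse it for youngest→oldest.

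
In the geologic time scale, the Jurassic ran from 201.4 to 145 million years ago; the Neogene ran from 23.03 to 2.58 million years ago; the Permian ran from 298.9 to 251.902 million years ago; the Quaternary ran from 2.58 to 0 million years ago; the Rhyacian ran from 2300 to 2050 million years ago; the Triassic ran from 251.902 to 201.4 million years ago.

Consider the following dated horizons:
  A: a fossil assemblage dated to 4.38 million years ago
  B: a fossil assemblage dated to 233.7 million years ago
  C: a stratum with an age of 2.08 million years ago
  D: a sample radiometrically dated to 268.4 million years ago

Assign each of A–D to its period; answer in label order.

A — Neogene; B — Triassic; C — Quaternary; D — Permian

Match each age against the start–end ranges in the excerpt: A = 4.38 Ma → Neogene (23.03–2.58); B = 233.7 Ma → Triassic (251.902–201.4); C = 2.08 Ma → Quaternary (2.58–0); D = 268.4 Ma → Permian (298.9–251.902).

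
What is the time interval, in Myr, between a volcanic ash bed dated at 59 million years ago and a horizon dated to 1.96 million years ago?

57.04 million years

59 − 1.96 = 57.04 million years.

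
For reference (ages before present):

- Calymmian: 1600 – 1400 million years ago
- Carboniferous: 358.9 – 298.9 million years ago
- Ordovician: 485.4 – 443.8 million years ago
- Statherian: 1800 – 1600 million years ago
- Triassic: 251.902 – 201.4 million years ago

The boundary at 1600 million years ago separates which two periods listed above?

Statherian and Calymmian

The Statherian ends at 1600 million years ago and the Calymmian begins at 1600 million years ago, so they share that boundary.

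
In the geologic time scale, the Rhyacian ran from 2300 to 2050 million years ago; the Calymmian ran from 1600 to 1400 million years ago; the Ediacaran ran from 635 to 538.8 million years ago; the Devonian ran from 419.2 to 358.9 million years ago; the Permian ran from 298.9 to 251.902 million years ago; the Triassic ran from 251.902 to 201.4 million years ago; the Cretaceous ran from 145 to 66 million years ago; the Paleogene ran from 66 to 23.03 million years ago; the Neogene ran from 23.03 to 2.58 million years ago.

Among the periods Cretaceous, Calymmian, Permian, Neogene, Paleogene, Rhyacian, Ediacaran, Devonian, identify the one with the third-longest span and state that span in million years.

Ediacaran, 96.2 million years

Start − end for each: Cretaceous 145 − 66 = 79; Calymmian 1600 − 1400 = 200; Permian 298.9 − 251.902 = 46.998; Neogene 23.03 − 2.58 = 20.45; Paleogene 66 − 23.03 = 42.97; Rhyacian 2300 − 2050 = 250; Ediacaran 635 − 538.8 = 96.2; Devonian 419.2 − 358.9 = 60.3.
Ranking these from longest: Rhyacian > Calymmian > Ediacaran > Cretaceous > Devonian > Permian > Paleogene > Neogene.
Position 3 in that ranking is Ediacaran, which lasted 96.2 Myr.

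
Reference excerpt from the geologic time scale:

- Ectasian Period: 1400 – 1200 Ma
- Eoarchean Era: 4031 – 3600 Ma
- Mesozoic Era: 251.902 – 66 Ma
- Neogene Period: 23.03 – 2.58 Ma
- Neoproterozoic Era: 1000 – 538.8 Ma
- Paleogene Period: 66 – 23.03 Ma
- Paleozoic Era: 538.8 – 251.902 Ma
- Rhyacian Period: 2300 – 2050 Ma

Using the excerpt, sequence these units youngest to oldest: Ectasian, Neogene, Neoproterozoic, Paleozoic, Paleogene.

Sorting by start age (ascending Ma, since larger Ma = older): Neogene began 23.03, Paleogene began 66, Paleozoic began 538.8, Neoproterozoic began 1000, Ectasian began 1400.

Neogene, then Paleogene, then Paleozoic, then Neoproterozoic, then Ectasian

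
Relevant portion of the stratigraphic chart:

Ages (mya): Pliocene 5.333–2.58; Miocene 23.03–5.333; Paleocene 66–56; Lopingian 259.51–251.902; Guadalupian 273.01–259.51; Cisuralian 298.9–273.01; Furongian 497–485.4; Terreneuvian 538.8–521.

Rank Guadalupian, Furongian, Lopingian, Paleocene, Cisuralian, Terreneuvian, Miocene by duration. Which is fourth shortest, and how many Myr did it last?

Guadalupian, 13.5 million years

Start − end for each: Guadalupian 273.01 − 259.51 = 13.5; Furongian 497 − 485.4 = 11.6; Lopingian 259.51 − 251.902 = 7.608; Paleocene 66 − 56 = 10; Cisuralian 298.9 − 273.01 = 25.89; Terreneuvian 538.8 − 521 = 17.8; Miocene 23.03 − 5.333 = 17.697.
Ranking these from shortest: Lopingian < Paleocene < Furongian < Guadalupian < Miocene < Terreneuvian < Cisuralian.
Position 4 in that ranking is Guadalupian, which lasted 13.5 Myr.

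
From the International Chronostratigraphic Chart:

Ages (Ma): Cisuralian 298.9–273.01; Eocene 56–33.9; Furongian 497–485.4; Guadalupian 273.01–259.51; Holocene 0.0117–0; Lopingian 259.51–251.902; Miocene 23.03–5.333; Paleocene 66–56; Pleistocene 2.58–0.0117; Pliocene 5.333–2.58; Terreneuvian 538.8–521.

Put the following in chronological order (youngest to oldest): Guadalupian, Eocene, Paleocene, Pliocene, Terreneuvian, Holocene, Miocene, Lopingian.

Sorting by start age (ascending Ma, since larger Ma = older): Holocene start 0.0117, Pliocene start 5.333, Miocene start 23.03, Eocene start 56, Paleocene start 66, Lopingian start 259.51, Guadalupian start 273.01, Terreneuvian start 538.8.

Holocene → Pliocene → Miocene → Eocene → Paleocene → Lopingian → Guadalupian → Terreneuvian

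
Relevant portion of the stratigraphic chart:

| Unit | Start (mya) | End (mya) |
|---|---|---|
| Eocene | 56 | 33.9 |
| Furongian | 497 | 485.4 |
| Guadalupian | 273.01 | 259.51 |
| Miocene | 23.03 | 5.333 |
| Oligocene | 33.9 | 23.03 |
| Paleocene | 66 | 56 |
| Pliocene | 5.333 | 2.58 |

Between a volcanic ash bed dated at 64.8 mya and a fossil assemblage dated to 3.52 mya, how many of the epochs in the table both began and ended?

64.8 Ma sits inside the Paleocene (66–56) and 3.52 Ma inside the Pliocene (5.333–2.58); neither of those is wholly between the two dates.
The listed epochs lying completely between them are Eocene, Oligocene, Miocene — 3 in all.

3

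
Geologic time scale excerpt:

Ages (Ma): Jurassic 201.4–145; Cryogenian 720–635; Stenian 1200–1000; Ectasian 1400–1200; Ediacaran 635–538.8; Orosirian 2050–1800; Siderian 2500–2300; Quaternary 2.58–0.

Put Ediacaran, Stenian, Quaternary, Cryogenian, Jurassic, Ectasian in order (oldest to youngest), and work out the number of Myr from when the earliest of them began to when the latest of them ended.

Start ages (Ma): Ectasian 1400, Stenian 1200, Cryogenian 720, Ediacaran 635, Jurassic 201.4, Quaternary 2.58.
Ordered oldest to youngest: Ectasian, Stenian, Cryogenian, Ediacaran, Jurassic, Quaternary.
Span = 1400 − 0 = 1400 Myr.

Ectasian → Stenian → Cryogenian → Ediacaran → Jurassic → Quaternary; total span 1400 Myr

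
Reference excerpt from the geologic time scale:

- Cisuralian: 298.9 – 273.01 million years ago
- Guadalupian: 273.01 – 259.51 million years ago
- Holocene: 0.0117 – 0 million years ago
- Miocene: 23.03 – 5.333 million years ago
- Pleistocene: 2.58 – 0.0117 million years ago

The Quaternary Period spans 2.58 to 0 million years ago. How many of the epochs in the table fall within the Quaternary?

Epochs inside 2.58–0 Ma: Pleistocene, Holocene — 2 in total.

2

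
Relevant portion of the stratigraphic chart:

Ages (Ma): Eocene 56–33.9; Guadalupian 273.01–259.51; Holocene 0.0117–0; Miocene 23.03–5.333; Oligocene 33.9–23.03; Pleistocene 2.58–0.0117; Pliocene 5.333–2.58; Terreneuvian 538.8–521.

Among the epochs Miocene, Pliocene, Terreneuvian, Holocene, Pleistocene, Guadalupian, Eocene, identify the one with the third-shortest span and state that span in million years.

Start − end for each: Miocene 23.03 − 5.333 = 17.697; Pliocene 5.333 − 2.58 = 2.753; Terreneuvian 538.8 − 521 = 17.8; Holocene 0.0117 − 0 = 0.0117; Pleistocene 2.58 − 0.0117 = 2.5683; Guadalupian 273.01 − 259.51 = 13.5; Eocene 56 − 33.9 = 22.1.
Ranking these from shortest: Holocene < Pleistocene < Pliocene < Guadalupian < Miocene < Terreneuvian < Eocene.
Position 3 in that ranking is Pliocene, which lasted 2.753 Myr.

Pliocene, 2.753 million years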